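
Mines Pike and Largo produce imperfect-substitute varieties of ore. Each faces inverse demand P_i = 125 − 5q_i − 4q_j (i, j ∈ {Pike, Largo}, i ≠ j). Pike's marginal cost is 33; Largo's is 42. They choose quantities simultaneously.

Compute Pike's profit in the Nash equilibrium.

Mine Pike's profit: π = q_{Pike}(125 − 5q_{Pike} − 4q_{Largo}) − 33q_{Pike}.
∂π/∂q_{Pike} = 92 − 10q_{Pike} − 4q_{Largo} = 0 ⇒ q_{Pike} = 9.2 − 0.4q_{Largo}.
Similarly q_{Largo} = 8.3 − 0.4q_{Pike}.
Plugging q_{Largo} into Pike's best response: q_{Pike} = 9.2 − 0.4(8.3 − 0.4q_{Pike}) ⇒ 0.84q_{Pike} = 5.88, so q_{Pike} = 7.
Then q_{Largo} = 8.3 − 0.4·7 = 5.5.
P_{Pike} = 125 − 5·7 − 4·5.5 = 68.
Profit = (68 − 33)·7 = 245.

245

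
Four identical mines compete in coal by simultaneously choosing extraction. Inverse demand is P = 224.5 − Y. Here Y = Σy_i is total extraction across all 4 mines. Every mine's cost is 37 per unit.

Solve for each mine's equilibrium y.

37.5

A representative mine's profit is π_i = y_i(224.5 − Y) − 37y_i, with Y = y_i + Σ_{j≠i} y_j.
First-order condition: 187.5 − 2y_i − Σ_{j≠i} y_j = 0.
Imposing symmetry (y_j = y for all j) turns Σ_{j≠i} y_j into 3y, so 187.5 = 5y and y = 37.5.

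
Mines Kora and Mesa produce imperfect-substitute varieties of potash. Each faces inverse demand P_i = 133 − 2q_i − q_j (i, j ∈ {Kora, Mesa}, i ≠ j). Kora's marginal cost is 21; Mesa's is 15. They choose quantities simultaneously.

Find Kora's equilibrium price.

65

Mine Kora's profit: π = q_{Kora}(133 − 2q_{Kora} − q_{Mesa}) − 21q_{Kora}.
∂π/∂q_{Kora} = 112 − 4q_{Kora} − q_{Mesa} = 0 ⇒ q_{Kora} = 28 − 0.25q_{Mesa}.
Similarly q_{Mesa} = 29.5 − 0.25q_{Kora}.
Substituting the second reaction function into the first: q_{Kora} = 28 − 0.25(29.5 − 0.25q_{Kora}), which gives 0.9375q_{Kora} = 20.625 ⇒ q_{Kora} = 22.
Then q_{Mesa} = 29.5 − 0.25·22 = 24.
P_{Kora} = 133 − 2·22 − 24 = 65.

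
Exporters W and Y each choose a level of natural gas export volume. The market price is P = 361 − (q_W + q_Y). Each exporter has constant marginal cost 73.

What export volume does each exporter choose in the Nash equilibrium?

96

Exporter W's profit: π = q_W(361 − (q_W + q_Y)) − 73q_W.
∂π/∂q_W = 288 − 2q_W − q_Y = 0, so q_W = 144 − 0.5q_Y.
By symmetry q_Y = q_W; substituting into the reaction function, 1.5q_W = 144 and q_W = 96.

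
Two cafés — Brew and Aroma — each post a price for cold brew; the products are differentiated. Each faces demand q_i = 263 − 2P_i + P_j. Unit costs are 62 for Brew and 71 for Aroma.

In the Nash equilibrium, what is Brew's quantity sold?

136.4

Brew's profit: π = (P_{Brew} − 62)(263 − 2P_{Brew} + P_{Aroma}).
∂π/∂P_{Brew} = 387 − 4P_{Brew} + P_{Aroma} = 0 ⇒ P_{Brew} = 96.75 + 0.25P_{Aroma}.
Similarly P_{Aroma} = 101.25 + 0.25P_{Brew}.
Solving the two reaction functions simultaneously: (1 − (0.25)(0.25))P_{Brew} = 96.75 + 0.25·101.25, so 0.9375P_{Brew} = 122.0625 and P_{Brew} = 130.2.
Then P_{Aroma} = 101.25 + 0.25·130.2 = 133.8.
q_{Brew} = 263 − 2·130.2 + 133.8 = 136.4.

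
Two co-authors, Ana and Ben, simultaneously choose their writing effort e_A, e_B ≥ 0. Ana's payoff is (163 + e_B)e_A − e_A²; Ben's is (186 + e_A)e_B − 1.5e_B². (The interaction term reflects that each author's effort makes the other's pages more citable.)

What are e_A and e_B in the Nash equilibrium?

135, 107

Expanding Ana's payoff: 163e_A + e_Be_A − e_A².
∂π/∂e_A = 163 + e_B − 2e_A = 0, so e_A = 81.5 + 0.5e_B.
Likewise for Ben: e_B = 62 + (1/3)e_A.
Plugging e_B into Ana's best response: e_A = 81.5 + 0.5(62 + (1/3)e_A) ⇒ (5/6)e_A = 112.5, so e_A = 135.
Then e_B = 62 + (1/3)·135 = 107.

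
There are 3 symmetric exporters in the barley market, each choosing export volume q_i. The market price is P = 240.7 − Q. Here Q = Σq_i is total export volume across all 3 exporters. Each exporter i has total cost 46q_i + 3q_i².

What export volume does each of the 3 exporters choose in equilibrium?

A representative exporter's profit is π_i = q_i(240.7 − Q) − 46q_i − 3q_i², with Q = q_i + Σ_{j≠i} q_j.
First-order condition: 194.7 − 8q_i − Σ_{j≠i} q_j = 0.
In a symmetric equilibrium every exporter chooses the same q, so Σ_{j≠i} q_j = 2q. The condition becomes 194.7 − 10q = 0, giving q = 194.7/10 = 19.47.

19.47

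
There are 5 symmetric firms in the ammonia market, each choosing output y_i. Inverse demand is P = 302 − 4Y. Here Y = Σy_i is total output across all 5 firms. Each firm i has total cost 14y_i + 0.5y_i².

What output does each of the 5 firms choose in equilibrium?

A representative firm's profit is π_i = y_i(302 − 4Y) − 14y_i − 0.5y_i², with Y = y_i + Σ_{j≠i} y_j.
First-order condition: 288 − 9y_i − 4Σ_{j≠i} y_j = 0.
With identical firms, set every y_j = y: then 288 − 9y − 16y = 0, i.e. y = 288/25 = 11.52.

11.52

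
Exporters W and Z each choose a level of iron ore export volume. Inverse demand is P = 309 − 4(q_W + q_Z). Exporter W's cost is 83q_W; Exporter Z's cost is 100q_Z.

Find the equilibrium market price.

164

Exporter W's profit: π = q_W(309 − 4(q_W + q_Z)) − 83q_W.
∂π/∂q_W = 226 − 8q_W − 4q_Z = 0, so q_W = 28.25 − 0.5q_Z.
By the same steps for Z: q_Z = 26.125 − 0.5q_W.
Substituting the second reaction function into the first: q_W = 28.25 − 0.5(26.125 − 0.5q_W), which gives 0.75q_W = 15.1875 ⇒ q_W = 20.25.
Then q_Z = 26.125 − 0.5·20.25 = 16.
Equilibrium price: P = 309 − 4·36.25 = 164.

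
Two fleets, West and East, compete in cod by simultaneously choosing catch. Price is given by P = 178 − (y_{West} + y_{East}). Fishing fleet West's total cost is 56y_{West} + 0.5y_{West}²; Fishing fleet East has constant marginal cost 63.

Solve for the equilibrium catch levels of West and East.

Fishing fleet West's profit: π = y_{West}(178 − (y_{West} + y_{East})) − 56y_{West} − 0.5y_{West}².
∂π/∂y_{West} = 122 − 3y_{West} − y_{East} = 0, so y_{West} = 122/3 − (1/3)y_{East}.
For East: ∂π/∂y_{East} = 115 − 2y_{East} − y_{West} = 0 ⇒ y_{East} = 57.5 − 0.5y_{West}.
Plugging y_{East} into West's best response: y_{West} = 122/3 − (1/3)(57.5 − 0.5y_{West}) ⇒ (5/6)y_{West} = 21.5, so y_{West} = 25.8.
Then y_{East} = 57.5 − 0.5·25.8 = 44.6.

25.8, 44.6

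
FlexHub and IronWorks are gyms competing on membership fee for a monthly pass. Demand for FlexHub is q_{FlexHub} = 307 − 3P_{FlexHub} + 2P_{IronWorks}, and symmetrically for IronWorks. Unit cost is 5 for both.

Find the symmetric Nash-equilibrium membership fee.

80.5

FlexHub's profit: π = (P_{FlexHub} − 5)(307 − 3P_{FlexHub} + 2P_{IronWorks}).
∂π/∂P_{FlexHub} = 322 − 6P_{FlexHub} + 2P_{IronWorks} = 0 ⇒ P_{FlexHub} = 161/3 + (1/3)P_{IronWorks}.
The game is symmetric, so in equilibrium P_{IronWorks} = P_{FlexHub}: the reaction function gives (2/3)P_{FlexHub} = 161/3, hence P_{FlexHub} = 80.5.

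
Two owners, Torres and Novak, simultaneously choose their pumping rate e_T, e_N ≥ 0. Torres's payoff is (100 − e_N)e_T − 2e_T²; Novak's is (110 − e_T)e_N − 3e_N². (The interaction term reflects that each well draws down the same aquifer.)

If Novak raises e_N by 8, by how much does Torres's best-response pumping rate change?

Expanding Torres's payoff: 100e_T − e_Ne_T − 2e_T².
∂π/∂e_T = 100 − e_N − 4e_T = 0, so e_T = 25 − 0.25e_N.
The reaction-function slope is −0.25, so an 8-unit rise in e_N moves e_T by −0.25 × 8 = −2. Torres's best response falls — the actions are strategic substitutes.

-2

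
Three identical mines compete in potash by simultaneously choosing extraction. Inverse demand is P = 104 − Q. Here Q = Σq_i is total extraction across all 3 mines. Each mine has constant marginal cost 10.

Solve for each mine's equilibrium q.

23.5

A representative mine's profit is π_i = q_i(104 − Q) − 10q_i, with Q = q_i + Σ_{j≠i} q_j.
First-order condition: 94 − 2q_i − Σ_{j≠i} q_j = 0.
Imposing symmetry (q_j = q for all j) turns Σ_{j≠i} q_j into 2q, so 94 = 4q and q = 23.5.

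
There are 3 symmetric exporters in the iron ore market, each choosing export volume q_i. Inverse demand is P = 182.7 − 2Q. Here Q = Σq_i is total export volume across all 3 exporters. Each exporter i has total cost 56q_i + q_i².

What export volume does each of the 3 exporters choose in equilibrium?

12.67

A representative exporter's profit is π_i = q_i(182.7 − 2Q) − 56q_i − q_i², with Q = q_i + Σ_{j≠i} q_j.
First-order condition: 126.7 − 6q_i − 2Σ_{j≠i} q_j = 0.
In a symmetric equilibrium every exporter chooses the same q, so Σ_{j≠i} q_j = 2q. The condition becomes 126.7 − 10q = 0, giving q = 126.7/10 = 12.67.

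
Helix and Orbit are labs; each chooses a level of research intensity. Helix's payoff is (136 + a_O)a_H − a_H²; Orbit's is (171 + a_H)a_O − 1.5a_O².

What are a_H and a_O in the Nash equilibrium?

115.8, 95.6

Expanding Helix's payoff: 136a_H + a_Oa_H − a_H².
∂π/∂a_H = 136 + a_O − 2a_H = 0, so a_H = 68 + 0.5a_O.
Likewise for Orbit: a_O = 57 + (1/3)a_H.
Substituting the second reaction function into the first: a_H = 68 + 0.5(57 + (1/3)a_H), which gives (5/6)a_H = 96.5 ⇒ a_H = 115.8.
Then a_O = 57 + (1/3)·115.8 = 95.6.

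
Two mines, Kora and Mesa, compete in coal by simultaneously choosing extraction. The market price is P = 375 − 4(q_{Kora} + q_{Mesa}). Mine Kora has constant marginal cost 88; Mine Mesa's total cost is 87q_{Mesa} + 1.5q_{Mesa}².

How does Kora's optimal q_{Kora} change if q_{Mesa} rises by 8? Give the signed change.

Mine Kora's profit: π = q_{Kora}(375 − 4(q_{Kora} + q_{Mesa})) − 88q_{Kora}.
∂π/∂q_{Kora} = 287 − 8q_{Kora} − 4q_{Mesa} = 0, so q_{Kora} = 35.875 − 0.5q_{Mesa}.
The reaction-function slope is −0.5, so an 8-unit rise in q_{Mesa} moves q_{Kora} by −0.5 × 8 = −4. Kora's best response falls — the actions are strategic substitutes.

-4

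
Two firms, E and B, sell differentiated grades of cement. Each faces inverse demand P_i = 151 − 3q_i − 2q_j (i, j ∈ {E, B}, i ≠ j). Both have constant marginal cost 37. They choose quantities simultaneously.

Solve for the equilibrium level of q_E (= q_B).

14.25

Firm E's profit: π = q_E(151 − 3q_E − 2q_B) − 37q_E.
∂π/∂q_E = 114 − 6q_E − 2q_B = 0 ⇒ q_E = 19 − (1/3)q_B.
The game is symmetric, so in equilibrium q_B = q_E: the reaction function gives (4/3)q_E = 19, hence q_E = 14.25.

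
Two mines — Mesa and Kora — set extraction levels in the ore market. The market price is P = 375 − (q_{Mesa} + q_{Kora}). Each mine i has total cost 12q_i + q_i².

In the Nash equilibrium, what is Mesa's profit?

Mine Mesa's profit: π = q_{Mesa}(375 − (q_{Mesa} + q_{Kora})) − 12q_{Mesa} − q_{Mesa}².
∂π/∂q_{Mesa} = 363 − 4q_{Mesa} − q_{Kora} = 0, so q_{Mesa} = 90.75 − 0.25q_{Kora}.
By symmetry q_{Kora} = q_{Mesa}; substituting into the reaction function, 1.25q_{Mesa} = 90.75 and q_{Mesa} = 72.6.
Price P = 375 − 145.2 = 229.8.
Mesa's profit: (229.8 − 12)·72.6 − (72.6)² = 10541.52.

10541.52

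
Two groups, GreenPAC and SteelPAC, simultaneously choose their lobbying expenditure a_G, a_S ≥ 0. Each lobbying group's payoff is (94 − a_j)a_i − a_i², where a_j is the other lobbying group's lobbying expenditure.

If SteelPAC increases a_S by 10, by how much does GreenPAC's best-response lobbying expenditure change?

-5

GreenPAC's payoff is (94 − a_S)a_G − a_G².
∂π/∂a_G = 94 − a_S − 2a_G = 0, so a_G = 47 − 0.5a_S.
The reaction-function slope is −0.5, so a 10-unit rise in a_S moves a_G by −0.5 × 10 = −5. GreenPAC's best response falls — the actions are strategic substitutes.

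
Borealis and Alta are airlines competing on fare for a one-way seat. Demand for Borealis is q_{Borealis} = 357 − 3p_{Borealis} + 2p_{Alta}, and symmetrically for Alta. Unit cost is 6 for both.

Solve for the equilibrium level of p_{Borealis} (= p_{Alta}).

93.75

Borealis's profit: π = (p_{Borealis} − 6)(357 − 3p_{Borealis} + 2p_{Alta}).
∂π/∂p_{Borealis} = 375 − 6p_{Borealis} + 2p_{Alta} = 0 ⇒ p_{Borealis} = 62.5 + (1/3)p_{Alta}.
The game is symmetric, so in equilibrium p_{Alta} = p_{Borealis}: the reaction function gives (2/3)p_{Borealis} = 62.5, hence p_{Borealis} = 93.75.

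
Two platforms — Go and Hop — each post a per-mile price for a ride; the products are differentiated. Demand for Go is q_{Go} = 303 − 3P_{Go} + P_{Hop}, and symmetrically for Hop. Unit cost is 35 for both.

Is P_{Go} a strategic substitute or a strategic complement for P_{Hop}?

Go's profit: π = (P_{Go} − 35)(303 − 3P_{Go} + P_{Hop}).
∂π/∂P_{Go} = 408 − 6P_{Go} + P_{Hop} = 0 ⇒ P_{Go} = 68 + (1/6)P_{Hop}.
The best-response slope dP_{Go}/dP_{Hop} = 1/6 > 0: the reaction function is upward-sloping, so the choices are strategic complements.

strategic complements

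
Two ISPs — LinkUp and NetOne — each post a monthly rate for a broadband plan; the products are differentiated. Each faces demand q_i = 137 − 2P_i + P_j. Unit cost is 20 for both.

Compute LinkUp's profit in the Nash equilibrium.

LinkUp's profit: π = (P_{LinkUp} − 20)(137 − 2P_{LinkUp} + P_{NetOne}).
∂π/∂P_{LinkUp} = 177 − 4P_{LinkUp} + P_{NetOne} = 0 ⇒ P_{LinkUp} = 44.25 + 0.25P_{NetOne}.
By symmetry P_{NetOne} = P_{LinkUp}; substituting into the reaction function, 0.75P_{LinkUp} = 44.25 and P_{LinkUp} = 59.
q_{LinkUp} = 137 − 2·59 + 59 = 78.
Profit = (59 − 20)·78 = 3042.

3042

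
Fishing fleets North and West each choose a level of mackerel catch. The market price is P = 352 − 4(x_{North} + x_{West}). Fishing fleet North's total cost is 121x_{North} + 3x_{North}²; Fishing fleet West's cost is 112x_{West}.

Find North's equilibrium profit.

598.9375

Fishing fleet North's profit: π = x_{North}(352 − 4(x_{North} + x_{West})) − 121x_{North} − 3x_{North}².
∂π/∂x_{North} = 231 − 14x_{North} − 4x_{West} = 0, so x_{North} = 16.5 − (2/7)x_{West}.
For West: ∂π/∂x_{West} = 240 − 8x_{West} − 4x_{North} = 0 ⇒ x_{West} = 30 − 0.5x_{North}.
Substituting the second reaction function into the first: x_{North} = 16.5 − (2/7)(30 − 0.5x_{North}), which gives (6/7)x_{North} = 111/14 ⇒ x_{North} = 9.25.
Then x_{West} = 30 − 0.5·9.25 = 25.375.
Price P = 352 − 4·34.625 = 213.5.
North's profit: (213.5 − 121)·9.25 − 3(9.25)² = 598.9375.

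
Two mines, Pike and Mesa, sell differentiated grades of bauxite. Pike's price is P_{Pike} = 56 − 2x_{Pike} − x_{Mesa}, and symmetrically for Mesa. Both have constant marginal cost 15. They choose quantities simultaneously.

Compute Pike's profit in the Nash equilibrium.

134.48

Mine Pike's profit: π = x_{Pike}(56 − 2x_{Pike} − x_{Mesa}) − 15x_{Pike}.
∂π/∂x_{Pike} = 41 − 4x_{Pike} − x_{Mesa} = 0 ⇒ x_{Pike} = 10.25 − 0.25x_{Mesa}.
By symmetry x_{Mesa} = x_{Pike}; substituting into the reaction function, 1.25x_{Pike} = 10.25 and x_{Pike} = 8.2.
P_{Pike} = 56 − 2·8.2 − 8.2 = 31.4.
Profit = (31.4 − 15)·8.2 = 134.48.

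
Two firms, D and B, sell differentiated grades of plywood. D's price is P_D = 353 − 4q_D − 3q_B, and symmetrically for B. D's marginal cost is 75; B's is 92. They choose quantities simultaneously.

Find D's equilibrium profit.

Firm D's profit: π = q_D(353 − 4q_D − 3q_B) − 75q_D.
∂π/∂q_D = 278 − 8q_D − 3q_B = 0 ⇒ q_D = 34.75 − 0.375q_B.
Similarly q_B = 32.625 − 0.375q_D.
Plugging q_B into D's best response: q_D = 34.75 − 0.375(32.625 − 0.375q_D) ⇒ (55/64)q_D = 1441/64, so q_D = 26.2.
Then q_B = 32.625 − 0.375·26.2 = 22.8.
P_D = 353 − 4·26.2 − 3·22.8 = 179.8.
Profit = (179.8 − 75)·26.2 = 2745.76.

2745.76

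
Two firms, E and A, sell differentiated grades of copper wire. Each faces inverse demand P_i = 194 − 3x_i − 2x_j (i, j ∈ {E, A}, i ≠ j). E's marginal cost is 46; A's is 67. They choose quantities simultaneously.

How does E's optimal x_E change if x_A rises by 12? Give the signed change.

Firm E's profit: π = x_E(194 − 3x_E − 2x_A) − 46x_E.
∂π/∂x_E = 148 − 6x_E − 2x_A = 0 ⇒ x_E = 74/3 − (1/3)x_A.
The reaction-function slope is −1/3, so a 12-unit rise in x_A moves x_E by −1/3 × 12 = −4. E's best response falls — the actions are strategic substitutes.

-4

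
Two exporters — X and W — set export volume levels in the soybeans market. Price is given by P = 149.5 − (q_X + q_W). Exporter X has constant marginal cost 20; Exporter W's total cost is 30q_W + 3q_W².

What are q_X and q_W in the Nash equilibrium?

61.1, 7.3

Exporter X's profit: π = q_X(149.5 − (q_X + q_W)) − 20q_X.
∂π/∂q_X = 129.5 − 2q_X − q_W = 0, so q_X = 64.75 − 0.5q_W.
For W: ∂π/∂q_W = 119.5 − 8q_W − q_X = 0 ⇒ q_W = 14.9375 − 0.125q_X.
Plugging q_W into X's best response: q_X = 64.75 − 0.5(14.9375 − 0.125q_X) ⇒ 0.9375q_X = 1833/32, so q_X = 61.1.
Then q_W = 14.9375 − 0.125·61.1 = 7.3.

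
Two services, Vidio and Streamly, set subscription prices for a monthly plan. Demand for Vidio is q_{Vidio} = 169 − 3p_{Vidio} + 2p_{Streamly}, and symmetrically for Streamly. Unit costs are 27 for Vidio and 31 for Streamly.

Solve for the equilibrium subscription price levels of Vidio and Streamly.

Vidio's profit: π = (p_{Vidio} − 27)(169 − 3p_{Vidio} + 2p_{Streamly}).
∂π/∂p_{Vidio} = 250 − 6p_{Vidio} + 2p_{Streamly} = 0 ⇒ p_{Vidio} = 125/3 + (1/3)p_{Streamly}.
Similarly p_{Streamly} = 131/3 + (1/3)p_{Vidio}.
Substituting the second reaction function into the first: p_{Vidio} = 125/3 + (1/3)(131/3 + (1/3)p_{Vidio}), which gives (8/9)p_{Vidio} = 506/9 ⇒ p_{Vidio} = 63.25.
Then p_{Streamly} = 131/3 + (1/3)·63.25 = 64.75.

63.25, 64.75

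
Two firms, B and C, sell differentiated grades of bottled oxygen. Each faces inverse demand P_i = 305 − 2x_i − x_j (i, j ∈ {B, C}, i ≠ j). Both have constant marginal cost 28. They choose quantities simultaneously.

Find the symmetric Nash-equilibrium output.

55.4

Firm B's profit: π = x_B(305 − 2x_B − x_C) − 28x_B.
∂π/∂x_B = 277 − 4x_B − x_C = 0 ⇒ x_B = 69.25 − 0.25x_C.
The game is symmetric, so in equilibrium x_C = x_B: the reaction function gives 1.25x_B = 69.25, hence x_B = 55.4.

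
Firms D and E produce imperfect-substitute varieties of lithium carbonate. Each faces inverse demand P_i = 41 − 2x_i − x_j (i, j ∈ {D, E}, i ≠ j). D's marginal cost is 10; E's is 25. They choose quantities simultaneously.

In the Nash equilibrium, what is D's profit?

103.68

Firm D's profit: π = x_D(41 − 2x_D − x_E) − 10x_D.
∂π/∂x_D = 31 − 4x_D − x_E = 0 ⇒ x_D = 7.75 − 0.25x_E.
Similarly x_E = 4 − 0.25x_D.
Solving the two reaction functions simultaneously: (1 − (−0.25)(−0.25))x_D = 7.75 − 0.25·4, so 0.9375x_D = 6.75 and x_D = 7.2.
Then x_E = 4 − 0.25·7.2 = 2.2.
P_D = 41 − 2·7.2 − 2.2 = 24.4.
Profit = (24.4 − 10)·7.2 = 103.68.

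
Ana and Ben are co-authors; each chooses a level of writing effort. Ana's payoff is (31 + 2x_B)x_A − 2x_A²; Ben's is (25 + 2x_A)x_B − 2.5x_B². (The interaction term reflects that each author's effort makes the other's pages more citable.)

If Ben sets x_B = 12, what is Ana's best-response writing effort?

13.75

Expanding Ana's payoff: 31x_A + 2x_Bx_A − 2x_A².
∂π/∂x_A = 31 + 2x_B − 4x_A = 0, so x_A = 7.75 + 0.5x_B.
At x_B = 12: x_A = 7.75 + 0.5·12 = 13.75.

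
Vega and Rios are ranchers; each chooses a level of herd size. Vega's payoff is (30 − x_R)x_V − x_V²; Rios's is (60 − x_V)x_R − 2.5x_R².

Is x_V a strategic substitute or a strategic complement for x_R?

Expanding Vega's payoff: 30x_V − x_Rx_V − x_V².
∂π/∂x_V = 30 − x_R − 2x_V = 0, so x_V = 15 − 0.5x_R.
The best-response slope dx_V/dx_R = −0.5 < 0: the reaction function is downward-sloping, so the choices are strategic substitutes.

strategic substitutes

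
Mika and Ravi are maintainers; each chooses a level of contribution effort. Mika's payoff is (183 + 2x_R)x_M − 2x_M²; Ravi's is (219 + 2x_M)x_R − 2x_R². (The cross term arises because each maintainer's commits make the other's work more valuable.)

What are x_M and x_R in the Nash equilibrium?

Expanding Mika's payoff: 183x_M + 2x_Rx_M − 2x_M².
∂π/∂x_M = 183 + 2x_R − 4x_M = 0, so x_M = 45.75 + 0.5x_R.
Likewise for Ravi: x_R = 54.75 + 0.5x_M.
Substituting the second reaction function into the first: x_M = 45.75 + 0.5(54.75 + 0.5x_M), which gives 0.75x_M = 73.125 ⇒ x_M = 97.5.
Then x_R = 54.75 + 0.5·97.5 = 103.5.

97.5, 103.5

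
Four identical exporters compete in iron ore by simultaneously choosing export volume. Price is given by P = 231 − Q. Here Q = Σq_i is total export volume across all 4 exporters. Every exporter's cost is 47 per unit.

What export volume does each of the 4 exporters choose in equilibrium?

36.8

A representative exporter's profit is π_i = q_i(231 − Q) − 47q_i, with Q = q_i + Σ_{j≠i} q_j.
First-order condition: 184 − 2q_i − Σ_{j≠i} q_j = 0.
In a symmetric equilibrium every exporter chooses the same q, so Σ_{j≠i} q_j = 3q. The condition becomes 184 − 5q = 0, giving q = 184/5 = 36.8.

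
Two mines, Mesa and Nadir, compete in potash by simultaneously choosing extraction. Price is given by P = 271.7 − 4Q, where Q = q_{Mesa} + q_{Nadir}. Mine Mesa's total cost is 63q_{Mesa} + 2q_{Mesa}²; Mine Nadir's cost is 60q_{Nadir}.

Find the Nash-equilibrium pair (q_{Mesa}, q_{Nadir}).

Mine Mesa's profit: π = q_{Mesa}(271.7 − 4(q_{Mesa} + q_{Nadir})) − 63q_{Mesa} − 2q_{Mesa}².
∂π/∂q_{Mesa} = 208.7 − 12q_{Mesa} − 4q_{Nadir} = 0, so q_{Mesa} = 2087/120 − (1/3)q_{Nadir}.
For Nadir: ∂π/∂q_{Nadir} = 211.7 − 8q_{Nadir} − 4q_{Mesa} = 0 ⇒ q_{Nadir} = 26.4625 − 0.5q_{Mesa}.
Substituting the second reaction function into the first: q_{Mesa} = 2087/120 − (1/3)(26.4625 − 0.5q_{Mesa}), which gives (5/6)q_{Mesa} = 2057/240 ⇒ q_{Mesa} = 10.285.
Then q_{Nadir} = 26.4625 − 0.5·10.285 = 21.32.

10.285, 21.32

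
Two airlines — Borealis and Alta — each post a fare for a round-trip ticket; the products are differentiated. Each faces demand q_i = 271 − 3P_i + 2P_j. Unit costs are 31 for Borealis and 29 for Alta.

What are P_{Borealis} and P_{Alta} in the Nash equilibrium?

90.625, 89.875

Borealis's profit: π = (P_{Borealis} − 31)(271 − 3P_{Borealis} + 2P_{Alta}).
∂π/∂P_{Borealis} = 364 − 6P_{Borealis} + 2P_{Alta} = 0 ⇒ P_{Borealis} = 182/3 + (1/3)P_{Alta}.
Similarly P_{Alta} = 179/3 + (1/3)P_{Borealis}.
Plugging P_{Alta} into Borealis's best response: P_{Borealis} = 182/3 + (1/3)(179/3 + (1/3)P_{Borealis}) ⇒ (8/9)P_{Borealis} = 725/9, so P_{Borealis} = 90.625.
Then P_{Alta} = 179/3 + (1/3)·90.625 = 89.875.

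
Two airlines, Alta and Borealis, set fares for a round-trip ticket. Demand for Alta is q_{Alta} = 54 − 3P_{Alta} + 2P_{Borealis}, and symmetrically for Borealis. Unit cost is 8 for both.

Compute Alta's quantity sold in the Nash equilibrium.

Alta's profit: π = (P_{Alta} − 8)(54 − 3P_{Alta} + 2P_{Borealis}).
∂π/∂P_{Alta} = 78 − 6P_{Alta} + 2P_{Borealis} = 0 ⇒ P_{Alta} = 13 + (1/3)P_{Borealis}.
Setting P_{Alta} = P_{Borealis} in the reaction function: P_{Alta} = 13 + (1/3)P_{Alta}, so P_{Alta} = 13 / (2/3) = 19.5.
q_{Alta} = 54 − 3·19.5 + 2·19.5 = 34.5.

34.5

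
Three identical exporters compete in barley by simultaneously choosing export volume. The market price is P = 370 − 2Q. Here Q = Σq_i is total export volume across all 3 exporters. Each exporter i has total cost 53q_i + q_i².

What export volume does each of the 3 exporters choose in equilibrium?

A representative exporter's profit is π_i = q_i(370 − 2Q) − 53q_i − q_i², with Q = q_i + Σ_{j≠i} q_j.
First-order condition: 317 − 6q_i − 2Σ_{j≠i} q_j = 0.
Imposing symmetry (q_j = q for all j) turns Σ_{j≠i} q_j into 2q, so 317 = 10q and q = 31.7.

31.7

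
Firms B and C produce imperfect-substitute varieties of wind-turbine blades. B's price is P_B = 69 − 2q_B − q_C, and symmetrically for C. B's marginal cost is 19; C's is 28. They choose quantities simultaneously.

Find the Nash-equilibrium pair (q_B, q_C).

Firm B's profit: π = q_B(69 − 2q_B − q_C) − 19q_B.
∂π/∂q_B = 50 − 4q_B − q_C = 0 ⇒ q_B = 12.5 − 0.25q_C.
Similarly q_C = 10.25 − 0.25q_B.
Plugging q_C into B's best response: q_B = 12.5 − 0.25(10.25 − 0.25q_B) ⇒ 0.9375q_B = 9.9375, so q_B = 10.6.
Then q_C = 10.25 − 0.25·10.6 = 7.6.

10.6, 7.6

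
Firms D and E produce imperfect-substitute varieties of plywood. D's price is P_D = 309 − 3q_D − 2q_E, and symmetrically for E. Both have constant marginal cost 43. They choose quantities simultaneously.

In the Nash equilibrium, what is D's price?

142.75

Firm D's profit: π = q_D(309 − 3q_D − 2q_E) − 43q_D.
∂π/∂q_D = 266 − 6q_D − 2q_E = 0 ⇒ q_D = 133/3 − (1/3)q_E.
Setting q_D = q_E in the reaction function: q_D = 133/3 − (1/3)q_D, so q_D = (133/3) / (4/3) = 33.25.
P_D = 309 − 3·33.25 − 2·33.25 = 142.75.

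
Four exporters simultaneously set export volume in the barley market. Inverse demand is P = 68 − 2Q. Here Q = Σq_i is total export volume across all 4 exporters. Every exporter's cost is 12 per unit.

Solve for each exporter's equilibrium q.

5.6

A representative exporter's profit is π_i = q_i(68 − 2Q) − 12q_i, with Q = q_i + Σ_{j≠i} q_j.
First-order condition: 56 − 4q_i − 2Σ_{j≠i} q_j = 0.
In a symmetric equilibrium every exporter chooses the same q, so Σ_{j≠i} q_j = 3q. The condition becomes 56 − 10q = 0, giving q = 56/10 = 5.6.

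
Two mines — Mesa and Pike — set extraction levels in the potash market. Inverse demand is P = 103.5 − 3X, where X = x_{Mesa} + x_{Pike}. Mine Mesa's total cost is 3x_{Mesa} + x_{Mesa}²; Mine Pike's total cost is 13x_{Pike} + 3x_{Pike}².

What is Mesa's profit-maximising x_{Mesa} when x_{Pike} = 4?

11.0625

Mine Mesa's profit: π = x_{Mesa}(103.5 − 3(x_{Mesa} + x_{Pike})) − 3x_{Mesa} − x_{Mesa}².
∂π/∂x_{Mesa} = 100.5 − 8x_{Mesa} − 3x_{Pike} = 0, so x_{Mesa} = 12.5625 − 0.375x_{Pike}.
At x_{Pike} = 4: x_{Mesa} = 12.5625 − 0.375·4 = 11.0625.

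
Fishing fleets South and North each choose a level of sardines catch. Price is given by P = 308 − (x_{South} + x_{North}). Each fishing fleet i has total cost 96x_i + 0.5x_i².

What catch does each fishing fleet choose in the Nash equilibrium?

53

Fishing fleet South's profit: π = x_{South}(308 − (x_{South} + x_{North})) − 96x_{South} − 0.5x_{South}².
∂π/∂x_{South} = 212 − 3x_{South} − x_{North} = 0, so x_{South} = 212/3 − (1/3)x_{North}.
By symmetry x_{North} = x_{South}; substituting into the reaction function, (4/3)x_{South} = 212/3 and x_{South} = 53.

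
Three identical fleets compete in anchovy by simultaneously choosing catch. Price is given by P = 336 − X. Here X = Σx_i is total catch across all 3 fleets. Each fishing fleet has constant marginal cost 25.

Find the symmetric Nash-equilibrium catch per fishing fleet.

A representative fishing fleet's profit is π_i = x_i(336 − X) − 25x_i, with X = x_i + Σ_{j≠i} x_j.
First-order condition: 311 − 2x_i − Σ_{j≠i} x_j = 0.
With identical fishing fleets, set every x_j = x: then 311 − 2x − 2x = 0, i.e. x = 311/4 = 77.75.

77.75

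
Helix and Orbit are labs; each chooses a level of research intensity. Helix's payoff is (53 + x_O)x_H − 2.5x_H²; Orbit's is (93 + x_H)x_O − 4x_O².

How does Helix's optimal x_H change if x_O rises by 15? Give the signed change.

3

Expanding Helix's payoff: 53x_H + x_Ox_H − 2.5x_H².
∂π/∂x_H = 53 + x_O − 5x_H = 0, so x_H = 10.6 + 0.2x_O.
The reaction-function slope is 0.2, so a 15-unit rise in x_O moves x_H by 0.2 × 15 = 3. Helix's best response rises — the actions are strategic complements.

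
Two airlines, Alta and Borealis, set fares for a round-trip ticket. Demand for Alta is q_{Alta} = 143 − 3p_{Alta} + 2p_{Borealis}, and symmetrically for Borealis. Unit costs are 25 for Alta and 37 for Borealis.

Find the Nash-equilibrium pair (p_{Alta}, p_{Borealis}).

56.75, 61.25

Alta's profit: π = (p_{Alta} − 25)(143 − 3p_{Alta} + 2p_{Borealis}).
∂π/∂p_{Alta} = 218 − 6p_{Alta} + 2p_{Borealis} = 0 ⇒ p_{Alta} = 109/3 + (1/3)p_{Borealis}.
Similarly p_{Borealis} = 127/3 + (1/3)p_{Alta}.
Solving the two reaction functions simultaneously: (1 − (1/3)(1/3))p_{Alta} = 109/3 + (1/3)·(127/3), so (8/9)p_{Alta} = 454/9 and p_{Alta} = 56.75.
Then p_{Borealis} = 127/3 + (1/3)·56.75 = 61.25.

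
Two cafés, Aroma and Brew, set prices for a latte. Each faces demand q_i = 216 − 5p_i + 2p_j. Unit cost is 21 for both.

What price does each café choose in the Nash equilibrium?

Aroma's profit: π = (p_{Aroma} − 21)(216 − 5p_{Aroma} + 2p_{Brew}).
∂π/∂p_{Aroma} = 321 − 10p_{Aroma} + 2p_{Brew} = 0 ⇒ p_{Aroma} = 32.1 + 0.2p_{Brew}.
The game is symmetric, so in equilibrium p_{Brew} = p_{Aroma}: the reaction function gives 0.8p_{Aroma} = 32.1, hence p_{Aroma} = 40.125.

40.125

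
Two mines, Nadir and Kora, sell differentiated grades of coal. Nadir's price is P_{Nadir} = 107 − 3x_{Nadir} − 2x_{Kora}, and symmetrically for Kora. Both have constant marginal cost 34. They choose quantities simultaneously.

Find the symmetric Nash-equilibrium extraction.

9.125

Mine Nadir's profit: π = x_{Nadir}(107 − 3x_{Nadir} − 2x_{Kora}) − 34x_{Nadir}.
∂π/∂x_{Nadir} = 73 − 6x_{Nadir} − 2x_{Kora} = 0 ⇒ x_{Nadir} = 73/6 − (1/3)x_{Kora}.
By symmetry x_{Kora} = x_{Nadir}; substituting into the reaction function, (4/3)x_{Nadir} = 73/6 and x_{Nadir} = 9.125.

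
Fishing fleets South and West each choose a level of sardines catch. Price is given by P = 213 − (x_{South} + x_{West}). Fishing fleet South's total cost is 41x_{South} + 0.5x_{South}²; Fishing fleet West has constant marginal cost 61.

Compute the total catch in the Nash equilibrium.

95.2

Fishing fleet South's profit: π = x_{South}(213 − (x_{South} + x_{West})) − 41x_{South} − 0.5x_{South}².
∂π/∂x_{South} = 172 − 3x_{South} − x_{West} = 0, so x_{South} = 172/3 − (1/3)x_{West}.
For West: ∂π/∂x_{West} = 152 − 2x_{West} − x_{South} = 0 ⇒ x_{West} = 76 − 0.5x_{South}.
Solving the two reaction functions simultaneously: (1 − (−1/3)(−0.5))x_{South} = 172/3 − (1/3)·76, so (5/6)x_{South} = 32 and x_{South} = 38.4.
Then x_{West} = 76 − 0.5·38.4 = 56.8.
Total catch: 38.4 + 56.8 = 95.2.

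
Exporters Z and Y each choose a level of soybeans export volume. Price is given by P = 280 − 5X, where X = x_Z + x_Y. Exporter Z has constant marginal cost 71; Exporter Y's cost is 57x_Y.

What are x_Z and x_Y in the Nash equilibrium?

13, 15.8

Exporter Z's profit: π = x_Z(280 − 5(x_Z + x_Y)) − 71x_Z.
∂π/∂x_Z = 209 − 10x_Z − 5x_Y = 0, so x_Z = 20.9 − 0.5x_Y.
By the same steps for Y: x_Y = 22.3 − 0.5x_Z.
Plugging x_Y into Z's best response: x_Z = 20.9 − 0.5(22.3 − 0.5x_Z) ⇒ 0.75x_Z = 9.75, so x_Z = 13.
Then x_Y = 22.3 − 0.5·13 = 15.8.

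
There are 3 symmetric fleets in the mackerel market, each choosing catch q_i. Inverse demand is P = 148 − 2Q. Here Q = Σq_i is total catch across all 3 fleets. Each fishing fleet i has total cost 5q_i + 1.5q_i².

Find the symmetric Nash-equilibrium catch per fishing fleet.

A representative fishing fleet's profit is π_i = q_i(148 − 2Q) − 5q_i − 1.5q_i², with Q = q_i + Σ_{j≠i} q_j.
First-order condition: 143 − 7q_i − 2Σ_{j≠i} q_j = 0.
Imposing symmetry (q_j = q for all j) turns Σ_{j≠i} q_j into 2q, so 143 = 11q and q = 13.

13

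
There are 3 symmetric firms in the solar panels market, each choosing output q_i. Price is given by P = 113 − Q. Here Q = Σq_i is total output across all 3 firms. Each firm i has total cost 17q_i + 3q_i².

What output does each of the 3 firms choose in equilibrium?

9.6

A representative firm's profit is π_i = q_i(113 − Q) − 17q_i − 3q_i², with Q = q_i + Σ_{j≠i} q_j.
First-order condition: 96 − 8q_i − Σ_{j≠i} q_j = 0.
In a symmetric equilibrium every firm chooses the same q, so Σ_{j≠i} q_j = 2q. The condition becomes 96 − 10q = 0, giving q = 96/10 = 9.6.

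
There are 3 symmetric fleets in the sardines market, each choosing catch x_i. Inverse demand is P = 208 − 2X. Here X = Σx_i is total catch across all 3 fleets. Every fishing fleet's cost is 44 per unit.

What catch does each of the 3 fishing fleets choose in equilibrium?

20.5

A representative fishing fleet's profit is π_i = x_i(208 − 2X) − 44x_i, with X = x_i + Σ_{j≠i} x_j.
First-order condition: 164 − 4x_i − 2Σ_{j≠i} x_j = 0.
With identical fishing fleets, set every x_j = x: then 164 − 4x − 4x = 0, i.e. x = 164/8 = 20.5.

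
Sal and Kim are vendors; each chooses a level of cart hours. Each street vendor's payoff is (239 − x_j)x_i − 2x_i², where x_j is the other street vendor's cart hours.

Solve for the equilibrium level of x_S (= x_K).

Sal's payoff is (239 − x_K)x_S − 2x_S².
∂π/∂x_S = 239 − x_K − 4x_S = 0, so x_S = 59.75 − 0.25x_K.
The game is symmetric, so in equilibrium x_K = x_S: the reaction function gives 1.25x_S = 59.75, hence x_S = 47.8.

47.8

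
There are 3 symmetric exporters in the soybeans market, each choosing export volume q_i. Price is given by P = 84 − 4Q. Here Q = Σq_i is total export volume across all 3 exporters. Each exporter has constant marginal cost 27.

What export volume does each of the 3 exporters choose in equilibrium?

A representative exporter's profit is π_i = q_i(84 − 4Q) − 27q_i, with Q = q_i + Σ_{j≠i} q_j.
First-order condition: 57 − 8q_i − 4Σ_{j≠i} q_j = 0.
In a symmetric equilibrium every exporter chooses the same q, so Σ_{j≠i} q_j = 2q. The condition becomes 57 − 16q = 0, giving q = 57/16 = 3.5625.

3.5625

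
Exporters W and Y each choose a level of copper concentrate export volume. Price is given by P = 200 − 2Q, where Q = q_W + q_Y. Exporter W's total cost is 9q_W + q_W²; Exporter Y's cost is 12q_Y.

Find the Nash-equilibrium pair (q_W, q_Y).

Exporter W's profit: π = q_W(200 − 2(q_W + q_Y)) − 9q_W − q_W².
∂π/∂q_W = 191 − 6q_W − 2q_Y = 0, so q_W = 191/6 − (1/3)q_Y.
For Y: ∂π/∂q_Y = 188 − 4q_Y − 2q_W = 0 ⇒ q_Y = 47 − 0.5q_W.
Solving the two reaction functions simultaneously: (1 − (−1/3)(−0.5))q_W = 191/6 − (1/3)·47, so (5/6)q_W = 97/6 and q_W = 19.4.
Then q_Y = 47 − 0.5·19.4 = 37.3.

19.4, 37.3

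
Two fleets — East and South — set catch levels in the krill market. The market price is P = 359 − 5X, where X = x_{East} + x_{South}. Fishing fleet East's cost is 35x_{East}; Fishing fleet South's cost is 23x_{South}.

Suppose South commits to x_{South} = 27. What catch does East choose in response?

18.9

Fishing fleet East's profit: π = x_{East}(359 − 5(x_{East} + x_{South})) − 35x_{East}.
∂π/∂x_{East} = 324 − 10x_{East} − 5x_{South} = 0, so x_{East} = 32.4 − 0.5x_{South}.
At x_{South} = 27: x_{East} = 32.4 − 0.5·27 = 18.9.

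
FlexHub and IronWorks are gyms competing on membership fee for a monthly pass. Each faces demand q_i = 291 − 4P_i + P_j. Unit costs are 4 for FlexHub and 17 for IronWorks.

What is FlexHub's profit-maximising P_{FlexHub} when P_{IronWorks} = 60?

FlexHub's profit: π = (P_{FlexHub} − 4)(291 − 4P_{FlexHub} + P_{IronWorks}).
∂π/∂P_{FlexHub} = 307 − 8P_{FlexHub} + P_{IronWorks} = 0 ⇒ P_{FlexHub} = 38.375 + 0.125P_{IronWorks}.
At P_{IronWorks} = 60: P_{FlexHub} = 38.375 + 0.125·60 = 45.875.

45.875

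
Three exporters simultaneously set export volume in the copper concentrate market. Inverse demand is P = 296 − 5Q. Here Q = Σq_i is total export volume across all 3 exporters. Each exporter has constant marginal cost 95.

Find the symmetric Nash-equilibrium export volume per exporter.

10.05

A representative exporter's profit is π_i = q_i(296 − 5Q) − 95q_i, with Q = q_i + Σ_{j≠i} q_j.
First-order condition: 201 − 10q_i − 5Σ_{j≠i} q_j = 0.
With identical exporters, set every q_j = q: then 201 − 10q − 10q = 0, i.e. q = 201/20 = 10.05.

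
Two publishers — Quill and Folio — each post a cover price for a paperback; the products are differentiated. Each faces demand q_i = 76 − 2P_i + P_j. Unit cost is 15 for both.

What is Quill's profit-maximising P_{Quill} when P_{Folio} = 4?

Quill's profit: π = (P_{Quill} − 15)(76 − 2P_{Quill} + P_{Folio}).
∂π/∂P_{Quill} = 106 − 4P_{Quill} + P_{Folio} = 0 ⇒ P_{Quill} = 26.5 + 0.25P_{Folio}.
At P_{Folio} = 4: P_{Quill} = 26.5 + 0.25·4 = 27.5.

27.5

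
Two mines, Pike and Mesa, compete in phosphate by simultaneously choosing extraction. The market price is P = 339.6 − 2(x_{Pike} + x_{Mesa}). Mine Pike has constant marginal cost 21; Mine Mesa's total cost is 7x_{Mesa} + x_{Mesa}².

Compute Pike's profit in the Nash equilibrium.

Mine Pike's profit: π = x_{Pike}(339.6 − 2(x_{Pike} + x_{Mesa})) − 21x_{Pike}.
∂π/∂x_{Pike} = 318.6 − 4x_{Pike} − 2x_{Mesa} = 0, so x_{Pike} = 79.65 − 0.5x_{Mesa}.
For Mesa: ∂π/∂x_{Mesa} = 332.6 − 6x_{Mesa} − 2x_{Pike} = 0 ⇒ x_{Mesa} = 1663/30 − (1/3)x_{Pike}.
Substituting the second reaction function into the first: x_{Pike} = 79.65 − 0.5(1663/30 − (1/3)x_{Pike}), which gives (5/6)x_{Pike} = 779/15 ⇒ x_{Pike} = 62.32.
Then x_{Mesa} = 1663/30 − (1/3)·62.32 = 34.66.
Price P = 339.6 − 2·96.98 = 145.64.
Pike's profit: (145.64 − 21)·62.32 = 7767.5648.

7767.5648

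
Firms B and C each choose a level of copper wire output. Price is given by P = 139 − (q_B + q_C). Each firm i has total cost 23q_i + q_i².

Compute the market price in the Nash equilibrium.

92.6

Firm B's profit: π = q_B(139 − (q_B + q_C)) − 23q_B − q_B².
∂π/∂q_B = 116 − 4q_B − q_C = 0, so q_B = 29 − 0.25q_C.
Setting q_B = q_C in the reaction function: q_B = 29 − 0.25q_B, so q_B = 29 / 1.25 = 23.2.
Equilibrium price: P = 139 − 46.4 = 92.6.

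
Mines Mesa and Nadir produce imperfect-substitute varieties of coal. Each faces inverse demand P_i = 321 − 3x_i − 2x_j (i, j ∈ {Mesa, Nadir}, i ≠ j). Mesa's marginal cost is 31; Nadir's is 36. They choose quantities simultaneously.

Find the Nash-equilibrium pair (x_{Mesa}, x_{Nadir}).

Mine Mesa's profit: π = x_{Mesa}(321 − 3x_{Mesa} − 2x_{Nadir}) − 31x_{Mesa}.
∂π/∂x_{Mesa} = 290 − 6x_{Mesa} − 2x_{Nadir} = 0 ⇒ x_{Mesa} = 145/3 − (1/3)x_{Nadir}.
Similarly x_{Nadir} = 47.5 − (1/3)x_{Mesa}.
Plugging x_{Nadir} into Mesa's best response: x_{Mesa} = 145/3 − (1/3)(47.5 − (1/3)x_{Mesa}) ⇒ (8/9)x_{Mesa} = 32.5, so x_{Mesa} = 36.5625.
Then x_{Nadir} = 47.5 − (1/3)·36.5625 = 35.3125.

36.5625, 35.3125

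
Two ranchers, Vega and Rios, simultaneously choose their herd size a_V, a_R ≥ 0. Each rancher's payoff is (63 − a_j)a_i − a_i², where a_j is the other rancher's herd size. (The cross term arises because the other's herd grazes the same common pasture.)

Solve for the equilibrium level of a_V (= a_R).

21

Vega's payoff is (63 − a_R)a_V − a_V².
∂π/∂a_V = 63 − a_R − 2a_V = 0, so a_V = 31.5 − 0.5a_R.
The game is symmetric, so in equilibrium a_R = a_V: the reaction function gives 1.5a_V = 31.5, hence a_V = 21.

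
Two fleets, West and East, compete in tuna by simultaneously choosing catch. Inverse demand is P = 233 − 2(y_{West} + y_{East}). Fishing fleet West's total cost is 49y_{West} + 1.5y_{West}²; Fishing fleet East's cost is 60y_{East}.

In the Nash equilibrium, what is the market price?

Fishing fleet West's profit: π = y_{West}(233 − 2(y_{West} + y_{East})) − 49y_{West} − 1.5y_{West}².
∂π/∂y_{West} = 184 − 7y_{West} − 2y_{East} = 0, so y_{West} = 184/7 − (2/7)y_{East}.
For East: ∂π/∂y_{East} = 173 − 4y_{East} − 2y_{West} = 0 ⇒ y_{East} = 43.25 − 0.5y_{West}.
Solving the two reaction functions simultaneously: (1 − (−2/7)(−0.5))y_{West} = 184/7 − (2/7)·43.25, so (6/7)y_{West} = 195/14 and y_{West} = 16.25.
Then y_{East} = 43.25 − 0.5·16.25 = 35.125.
Equilibrium price: P = 233 − 2·51.375 = 130.25.

130.25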